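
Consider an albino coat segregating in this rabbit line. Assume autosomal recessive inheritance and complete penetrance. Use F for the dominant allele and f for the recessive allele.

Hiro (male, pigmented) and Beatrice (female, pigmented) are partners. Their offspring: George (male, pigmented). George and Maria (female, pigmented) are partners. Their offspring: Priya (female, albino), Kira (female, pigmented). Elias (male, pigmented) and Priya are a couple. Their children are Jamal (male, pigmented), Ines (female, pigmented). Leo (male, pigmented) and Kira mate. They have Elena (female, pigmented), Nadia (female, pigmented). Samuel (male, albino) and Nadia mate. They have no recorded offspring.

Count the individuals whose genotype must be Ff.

Obligate heterozygotes: George is pigmented so carries F and passed f to Priya (ff), so George is Ff; Maria is pigmented so carries F and passed f to Priya (ff), so Maria is Ff; Jamal is pigmented so carries F and received f from Priya (ff), so Jamal is Ff; Ines is pigmented so carries F and received f from Priya (ff), so Ines is Ff.
Every other individual is either homozygous by phenotype or has at least one consistent homozygous assignment, so the count is 4.

4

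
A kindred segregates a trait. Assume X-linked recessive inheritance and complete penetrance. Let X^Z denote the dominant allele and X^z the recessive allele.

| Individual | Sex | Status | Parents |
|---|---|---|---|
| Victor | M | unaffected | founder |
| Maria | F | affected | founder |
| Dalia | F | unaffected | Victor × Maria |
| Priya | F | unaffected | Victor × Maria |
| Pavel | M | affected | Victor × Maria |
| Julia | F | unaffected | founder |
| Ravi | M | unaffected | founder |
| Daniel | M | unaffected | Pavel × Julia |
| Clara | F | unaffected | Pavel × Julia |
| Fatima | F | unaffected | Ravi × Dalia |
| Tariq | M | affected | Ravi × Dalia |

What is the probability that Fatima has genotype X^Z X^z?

Ravi is unaffected, so Ravi is X^Z Y.
Dalia is unaffected so carries Z and received z from Maria (X^z X^z), so Dalia is X^Z X^z.
Their cross gives offspring ratios 1/2 X^Z X^Z : 1/2 X^Z X^z. Conditioning on Fatima being unaffected, P(X^Z X^z) = 1/2 / 1 = 1/2.

1/2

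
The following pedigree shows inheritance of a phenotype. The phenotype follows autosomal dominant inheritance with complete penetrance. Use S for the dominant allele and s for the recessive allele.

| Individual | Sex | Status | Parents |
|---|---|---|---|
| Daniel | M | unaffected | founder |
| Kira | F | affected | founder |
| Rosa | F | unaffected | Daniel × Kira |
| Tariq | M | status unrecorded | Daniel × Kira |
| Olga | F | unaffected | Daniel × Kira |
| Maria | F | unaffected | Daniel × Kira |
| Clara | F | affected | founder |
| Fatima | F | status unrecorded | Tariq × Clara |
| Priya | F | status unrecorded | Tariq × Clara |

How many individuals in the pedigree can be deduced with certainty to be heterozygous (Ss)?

1

Obligate heterozygotes: Kira is affected so carries S and passed s to Rosa (ss), so Kira is Ss.
Every other individual is either homozygous by phenotype or has at least one consistent homozygous assignment, so the count is 1.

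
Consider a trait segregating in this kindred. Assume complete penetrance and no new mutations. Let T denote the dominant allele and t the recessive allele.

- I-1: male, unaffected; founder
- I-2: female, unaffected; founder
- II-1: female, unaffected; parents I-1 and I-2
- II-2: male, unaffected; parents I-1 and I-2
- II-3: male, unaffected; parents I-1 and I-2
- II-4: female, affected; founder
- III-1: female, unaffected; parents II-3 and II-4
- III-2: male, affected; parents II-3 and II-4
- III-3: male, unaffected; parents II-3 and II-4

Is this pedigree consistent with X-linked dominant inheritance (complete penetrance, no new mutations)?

Yes

A consistent assignment under X-linked dominant exists: I-1 X^t Y, I-2 X^t X^t, II-1 X^t X^t, II-2 X^t Y, II-3 X^t Y, II-4 X^T X^t, III-1 X^t X^t, III-2 X^T Y, III-3 X^t Y.
In this assignment every recorded phenotype matches its genotype and every non-founder's genotype is obtainable from its parents' genotypes, so the pedigree is consistent.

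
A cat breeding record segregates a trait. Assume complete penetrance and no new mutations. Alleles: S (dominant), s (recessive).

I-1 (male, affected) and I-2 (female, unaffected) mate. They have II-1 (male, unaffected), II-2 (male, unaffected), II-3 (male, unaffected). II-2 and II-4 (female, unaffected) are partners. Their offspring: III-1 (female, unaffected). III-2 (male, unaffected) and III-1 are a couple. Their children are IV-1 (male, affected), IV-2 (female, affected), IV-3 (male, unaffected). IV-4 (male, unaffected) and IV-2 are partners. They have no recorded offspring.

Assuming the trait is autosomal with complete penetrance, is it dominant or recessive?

recessive

III-2 and III-1 are both unaffected yet have an affected child IV-1. Under dominance, an affected child requires at least one affected parent, so the trait cannot be dominant.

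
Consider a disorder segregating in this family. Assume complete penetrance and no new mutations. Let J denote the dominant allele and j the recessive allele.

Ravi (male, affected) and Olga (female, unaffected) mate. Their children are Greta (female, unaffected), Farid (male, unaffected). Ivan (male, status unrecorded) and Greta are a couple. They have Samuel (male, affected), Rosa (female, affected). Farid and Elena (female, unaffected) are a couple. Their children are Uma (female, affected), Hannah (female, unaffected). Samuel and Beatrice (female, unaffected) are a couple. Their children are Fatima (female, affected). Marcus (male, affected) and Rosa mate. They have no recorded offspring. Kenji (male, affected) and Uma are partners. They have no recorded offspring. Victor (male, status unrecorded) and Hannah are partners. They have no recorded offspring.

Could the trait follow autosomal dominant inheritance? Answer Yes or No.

No

Under autosomal dominant, Uma (affected, female) cannot arise from Farid (unaffected) × Elena (unaffected).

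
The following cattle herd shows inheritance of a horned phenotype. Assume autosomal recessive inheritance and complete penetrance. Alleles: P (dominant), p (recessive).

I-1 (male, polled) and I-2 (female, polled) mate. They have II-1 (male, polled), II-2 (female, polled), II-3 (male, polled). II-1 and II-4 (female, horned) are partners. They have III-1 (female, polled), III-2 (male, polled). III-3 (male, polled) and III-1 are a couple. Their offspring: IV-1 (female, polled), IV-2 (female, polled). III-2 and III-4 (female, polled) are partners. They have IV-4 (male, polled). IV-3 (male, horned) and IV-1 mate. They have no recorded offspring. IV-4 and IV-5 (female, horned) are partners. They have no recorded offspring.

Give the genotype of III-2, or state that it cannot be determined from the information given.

Pp

From phenotype alone, III-2 is PP or Pp.
III-2 is polled so carries P and received p from II-4 (pp), so III-2 is Pp.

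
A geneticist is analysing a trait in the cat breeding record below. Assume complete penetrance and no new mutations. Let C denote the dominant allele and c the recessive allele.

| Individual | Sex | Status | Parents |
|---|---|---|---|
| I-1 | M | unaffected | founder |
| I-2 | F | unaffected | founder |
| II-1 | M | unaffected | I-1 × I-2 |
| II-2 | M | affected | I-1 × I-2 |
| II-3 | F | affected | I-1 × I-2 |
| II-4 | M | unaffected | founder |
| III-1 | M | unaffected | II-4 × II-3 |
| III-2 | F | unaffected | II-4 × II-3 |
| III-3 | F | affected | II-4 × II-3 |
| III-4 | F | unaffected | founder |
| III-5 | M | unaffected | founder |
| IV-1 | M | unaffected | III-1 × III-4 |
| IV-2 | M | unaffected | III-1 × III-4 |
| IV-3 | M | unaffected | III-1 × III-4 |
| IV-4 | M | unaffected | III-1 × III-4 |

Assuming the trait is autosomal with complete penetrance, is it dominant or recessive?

recessive

I-1 and I-2 are both unaffected yet have an affected child II-2. Under dominance, an affected child requires at least one affected parent, so the trait cannot be dominant.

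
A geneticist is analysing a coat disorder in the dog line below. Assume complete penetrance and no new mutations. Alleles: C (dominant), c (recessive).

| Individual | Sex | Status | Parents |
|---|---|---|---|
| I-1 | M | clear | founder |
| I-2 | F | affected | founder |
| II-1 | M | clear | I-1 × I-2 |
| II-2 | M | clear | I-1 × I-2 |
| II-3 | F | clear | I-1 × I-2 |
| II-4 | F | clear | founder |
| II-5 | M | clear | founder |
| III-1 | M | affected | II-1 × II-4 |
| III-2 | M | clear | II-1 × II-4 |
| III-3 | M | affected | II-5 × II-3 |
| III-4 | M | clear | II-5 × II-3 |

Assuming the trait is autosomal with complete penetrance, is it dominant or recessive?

II-1 and II-4 are both clear yet have an affected child III-1. Under dominance, an affected child requires at least one affected parent, so the trait cannot be dominant.

recessive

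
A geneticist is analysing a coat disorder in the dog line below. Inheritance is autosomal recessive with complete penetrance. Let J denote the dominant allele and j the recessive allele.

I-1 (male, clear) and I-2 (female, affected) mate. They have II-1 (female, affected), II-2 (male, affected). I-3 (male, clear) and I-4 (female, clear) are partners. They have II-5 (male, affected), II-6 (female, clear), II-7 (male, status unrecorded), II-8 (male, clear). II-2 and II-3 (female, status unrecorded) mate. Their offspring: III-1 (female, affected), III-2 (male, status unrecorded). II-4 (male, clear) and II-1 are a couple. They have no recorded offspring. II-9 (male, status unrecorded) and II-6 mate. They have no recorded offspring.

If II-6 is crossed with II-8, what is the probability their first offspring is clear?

8/9

I-3 is clear so carries J and passed j to II-5 (jj), so I-3 is Jj.
I-4 is clear so carries J and passed j to II-5 (jj), so I-4 is Jj.
II-6 is a clear offspring of I-3 (Jj) × I-4 (Jj), whose cross gives 1/4 JJ : 1/2 Jj : 1/4 jj; conditioning on being clear, II-6 is JJ with probability 1/3, Jj with probability 2/3.
II-8 is a clear offspring of I-3 (Jj) × I-4 (Jj), whose cross gives 1/4 JJ : 1/2 Jj : 1/4 jj; conditioning on being clear, II-8 is JJ with probability 1/3, Jj with probability 2/3.
Summing over parental genotype combinations, P(offspring is clear) = 1/9·1 + 2/9·1 + 2/9·1 + 4/9·3/4 = 8/9.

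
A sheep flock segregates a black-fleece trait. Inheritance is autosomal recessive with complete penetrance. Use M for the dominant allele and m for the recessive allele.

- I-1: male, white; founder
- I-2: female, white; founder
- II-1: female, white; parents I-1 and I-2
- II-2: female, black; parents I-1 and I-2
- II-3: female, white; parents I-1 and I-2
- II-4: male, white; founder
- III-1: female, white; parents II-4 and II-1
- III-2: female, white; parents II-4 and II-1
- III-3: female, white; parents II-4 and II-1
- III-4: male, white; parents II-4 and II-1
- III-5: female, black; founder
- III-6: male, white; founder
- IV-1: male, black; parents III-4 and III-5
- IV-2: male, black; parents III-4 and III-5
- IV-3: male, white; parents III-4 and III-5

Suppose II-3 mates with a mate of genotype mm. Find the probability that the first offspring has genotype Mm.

I-1 is white so carries M and passed m to II-2 (mm), so I-1 is Mm.
I-2 is white so carries M and passed m to II-2 (mm), so I-2 is Mm.
II-3 is a white offspring of I-1 (Mm) × I-2 (Mm), whose cross gives 1/4 MM : 1/2 Mm : 1/4 mm; conditioning on being white, II-3 is MM with probability 1/3, Mm with probability 2/3.
Summing over parental genotype combinations, P(offspring has genotype Mm) = 1/3·1 + 2/3·1/2 = 2/3.

2/3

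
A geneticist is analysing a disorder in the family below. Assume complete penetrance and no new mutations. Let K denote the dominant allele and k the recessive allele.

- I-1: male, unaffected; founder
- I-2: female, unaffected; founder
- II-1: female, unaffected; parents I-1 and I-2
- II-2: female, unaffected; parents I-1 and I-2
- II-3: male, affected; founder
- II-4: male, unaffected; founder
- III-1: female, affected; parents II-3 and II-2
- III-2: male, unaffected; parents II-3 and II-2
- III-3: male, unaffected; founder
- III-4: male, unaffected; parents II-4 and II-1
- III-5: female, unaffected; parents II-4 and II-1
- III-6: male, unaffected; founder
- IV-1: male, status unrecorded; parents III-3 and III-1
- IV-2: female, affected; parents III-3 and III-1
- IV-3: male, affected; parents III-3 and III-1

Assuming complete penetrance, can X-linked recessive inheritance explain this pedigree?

No

Under X-linked recessive, IV-2 (affected, female) cannot arise from III-3 (unaffected) × III-1 (affected).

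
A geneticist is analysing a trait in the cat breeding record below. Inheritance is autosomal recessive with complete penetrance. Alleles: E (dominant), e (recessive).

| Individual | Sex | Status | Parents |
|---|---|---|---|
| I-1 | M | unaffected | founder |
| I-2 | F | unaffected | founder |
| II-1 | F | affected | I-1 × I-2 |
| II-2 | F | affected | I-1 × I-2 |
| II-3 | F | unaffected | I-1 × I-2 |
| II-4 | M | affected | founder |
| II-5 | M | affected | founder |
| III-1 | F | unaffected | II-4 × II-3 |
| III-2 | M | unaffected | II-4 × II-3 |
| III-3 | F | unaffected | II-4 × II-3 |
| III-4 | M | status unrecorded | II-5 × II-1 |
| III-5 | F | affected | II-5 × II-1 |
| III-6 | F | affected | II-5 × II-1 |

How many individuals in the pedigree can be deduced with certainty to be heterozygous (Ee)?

Obligate heterozygotes: I-1 is unaffected so carries E and passed e to II-1 (ee), so I-1 is Ee; I-2 is unaffected so carries E and passed e to II-1 (ee), so I-2 is Ee; III-1 is unaffected so carries E and received e from II-4 (ee), so III-1 is Ee; III-2 is unaffected so carries E and received e from II-4 (ee), so III-2 is Ee; III-3 is unaffected so carries E and received e from II-4 (ee), so III-3 is Ee.
Every other individual is either homozygous by phenotype or has at least one consistent homozygous assignment, so the count is 5.

5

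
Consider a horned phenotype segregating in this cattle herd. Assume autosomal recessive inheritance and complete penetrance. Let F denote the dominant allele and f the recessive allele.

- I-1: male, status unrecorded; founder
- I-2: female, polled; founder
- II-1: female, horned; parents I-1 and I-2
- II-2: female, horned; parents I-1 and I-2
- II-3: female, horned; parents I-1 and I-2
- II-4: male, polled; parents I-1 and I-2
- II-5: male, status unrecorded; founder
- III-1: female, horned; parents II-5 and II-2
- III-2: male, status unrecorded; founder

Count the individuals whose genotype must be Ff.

1

Obligate heterozygotes: I-2 is polled so carries F and passed f to II-1 (ff), so I-2 is Ff.
Every other individual is either homozygous by phenotype or has at least one consistent homozygous assignment, so the count is 1.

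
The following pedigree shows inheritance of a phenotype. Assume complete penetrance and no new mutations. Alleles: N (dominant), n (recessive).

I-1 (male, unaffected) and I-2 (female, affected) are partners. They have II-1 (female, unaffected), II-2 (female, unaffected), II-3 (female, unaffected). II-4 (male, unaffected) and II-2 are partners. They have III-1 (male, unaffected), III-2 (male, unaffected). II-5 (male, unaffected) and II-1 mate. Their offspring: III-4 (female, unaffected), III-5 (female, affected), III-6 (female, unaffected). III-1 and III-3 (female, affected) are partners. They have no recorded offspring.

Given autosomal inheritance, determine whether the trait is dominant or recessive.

recessive

II-5 and II-1 are both unaffected yet have an affected child III-5. Under dominance, an affected child requires at least one affected parent, so the trait cannot be dominant.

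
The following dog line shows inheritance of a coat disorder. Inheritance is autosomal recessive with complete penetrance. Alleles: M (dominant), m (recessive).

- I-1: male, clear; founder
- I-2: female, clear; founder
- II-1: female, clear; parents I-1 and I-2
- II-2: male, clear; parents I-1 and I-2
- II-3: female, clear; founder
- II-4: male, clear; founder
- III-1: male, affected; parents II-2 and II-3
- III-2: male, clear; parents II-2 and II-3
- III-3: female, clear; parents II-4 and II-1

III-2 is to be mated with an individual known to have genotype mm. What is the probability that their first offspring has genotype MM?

0

II-2 is clear so carries M and passed m to III-1 (mm), so II-2 is Mm.
II-3 is clear so carries M and passed m to III-1 (mm), so II-3 is Mm.
III-2 is a clear offspring of II-2 (Mm) × II-3 (Mm), whose cross gives 1/4 MM : 1/2 Mm : 1/4 mm; conditioning on being clear, III-2 is MM with probability 1/3, Mm with probability 2/3.
Summing over parental genotype combinations, P(offspring has genotype MM) = 0 = 0.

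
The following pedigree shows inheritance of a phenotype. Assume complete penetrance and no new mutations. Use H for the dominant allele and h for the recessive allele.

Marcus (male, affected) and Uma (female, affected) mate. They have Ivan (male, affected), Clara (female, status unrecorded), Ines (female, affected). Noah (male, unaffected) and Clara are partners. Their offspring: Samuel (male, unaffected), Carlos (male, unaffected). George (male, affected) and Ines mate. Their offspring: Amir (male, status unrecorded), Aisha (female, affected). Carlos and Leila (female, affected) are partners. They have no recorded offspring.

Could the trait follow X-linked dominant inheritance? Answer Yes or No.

A consistent assignment under X-linked dominant exists: Marcus X^H Y, Uma X^H X^h, Ivan X^H Y, Clara X^H X^h, Ines X^H X^H, Noah X^h Y, George X^H Y, Samuel X^h Y, Carlos X^h Y, Leila X^H X^H, Amir X^H Y, Aisha X^H X^H.
In this assignment every recorded phenotype matches its genotype and every non-founder's genotype is obtainable from its parents' genotypes, so the pedigree is consistent.

Yes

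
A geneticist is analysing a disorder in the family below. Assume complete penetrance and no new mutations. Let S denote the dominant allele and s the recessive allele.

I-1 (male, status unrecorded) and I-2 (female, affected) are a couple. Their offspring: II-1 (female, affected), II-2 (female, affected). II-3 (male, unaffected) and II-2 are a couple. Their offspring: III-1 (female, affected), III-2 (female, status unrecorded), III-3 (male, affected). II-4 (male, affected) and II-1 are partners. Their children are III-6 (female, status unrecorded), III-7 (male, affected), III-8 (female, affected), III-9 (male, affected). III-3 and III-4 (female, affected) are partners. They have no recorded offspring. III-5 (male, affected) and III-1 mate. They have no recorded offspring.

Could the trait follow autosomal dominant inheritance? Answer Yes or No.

A consistent assignment under autosomal dominant exists: I-1 SS, I-2 SS, II-1 SS, II-2 SS, II-3 ss, II-4 SS, III-1 Ss, III-2 Ss, III-3 Ss, III-4 SS, III-5 SS, III-6 SS, III-7 SS, III-8 SS, III-9 SS.
In this assignment every recorded phenotype matches its genotype and every non-founder's genotype is obtainable from its parents' genotypes, so the pedigree is consistent.

Yes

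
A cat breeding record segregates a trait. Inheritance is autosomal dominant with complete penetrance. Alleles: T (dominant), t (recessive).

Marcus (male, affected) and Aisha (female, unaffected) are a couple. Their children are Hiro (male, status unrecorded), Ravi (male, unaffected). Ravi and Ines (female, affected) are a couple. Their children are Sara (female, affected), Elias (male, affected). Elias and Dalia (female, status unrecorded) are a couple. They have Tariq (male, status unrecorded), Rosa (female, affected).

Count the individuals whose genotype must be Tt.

3

Obligate heterozygotes: Marcus is affected so carries T and passed t to Ravi (tt), so Marcus is Tt; Sara is affected so carries T and received t from Ravi (tt), so Sara is Tt; Elias is affected so carries T and received t from Ravi (tt), so Elias is Tt.
Every other individual is either homozygous by phenotype or has at least one consistent homozygous assignment, so the count is 3.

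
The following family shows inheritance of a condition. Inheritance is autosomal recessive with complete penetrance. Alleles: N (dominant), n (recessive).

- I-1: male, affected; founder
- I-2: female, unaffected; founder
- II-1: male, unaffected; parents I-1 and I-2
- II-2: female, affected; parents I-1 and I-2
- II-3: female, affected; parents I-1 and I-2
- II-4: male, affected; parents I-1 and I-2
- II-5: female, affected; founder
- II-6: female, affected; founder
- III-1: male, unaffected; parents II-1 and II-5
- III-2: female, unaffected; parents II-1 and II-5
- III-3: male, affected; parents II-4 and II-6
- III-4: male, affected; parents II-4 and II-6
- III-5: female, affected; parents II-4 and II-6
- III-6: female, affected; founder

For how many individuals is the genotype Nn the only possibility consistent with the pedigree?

4

Obligate heterozygotes: I-2 is unaffected so carries N and passed n to II-2 (nn), so I-2 is Nn; II-1 is unaffected so carries N and received n from I-1 (nn), so II-1 is Nn; III-1 is unaffected so carries N and received n from II-5 (nn), so III-1 is Nn; III-2 is unaffected so carries N and received n from II-5 (nn), so III-2 is Nn.
Every other individual is either homozygous by phenotype or has at least one consistent homozygous assignment, so the count is 4.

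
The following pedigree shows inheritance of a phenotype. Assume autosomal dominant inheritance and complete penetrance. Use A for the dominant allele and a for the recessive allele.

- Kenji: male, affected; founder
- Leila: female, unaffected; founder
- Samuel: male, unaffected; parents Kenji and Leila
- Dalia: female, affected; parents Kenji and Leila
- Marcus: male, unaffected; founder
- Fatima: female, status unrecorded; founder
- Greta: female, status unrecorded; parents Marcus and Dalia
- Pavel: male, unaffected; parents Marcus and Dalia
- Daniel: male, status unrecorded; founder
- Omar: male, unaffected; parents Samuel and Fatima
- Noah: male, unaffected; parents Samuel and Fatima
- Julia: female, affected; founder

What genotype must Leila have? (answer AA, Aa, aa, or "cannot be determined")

Leila is unaffected, so Leila is aa.

aa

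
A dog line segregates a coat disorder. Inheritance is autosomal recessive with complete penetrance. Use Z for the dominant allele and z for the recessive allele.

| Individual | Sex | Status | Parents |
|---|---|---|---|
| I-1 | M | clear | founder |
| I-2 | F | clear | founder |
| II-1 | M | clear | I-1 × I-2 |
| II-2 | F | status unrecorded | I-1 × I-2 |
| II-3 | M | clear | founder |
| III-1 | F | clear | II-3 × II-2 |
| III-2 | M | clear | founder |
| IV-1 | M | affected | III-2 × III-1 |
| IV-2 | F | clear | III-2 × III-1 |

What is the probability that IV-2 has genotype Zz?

2/3

III-2 is clear so carries Z and passed z to IV-1 (zz), so III-2 is Zz.
III-1 is clear so carries Z and passed z to IV-1 (zz), so III-1 is Zz.
Their cross gives offspring ratios 1/4 ZZ : 1/2 Zz : 1/4 zz. Conditioning on IV-2 being clear, P(Zz) = 1/2 / 3/4 = 2/3.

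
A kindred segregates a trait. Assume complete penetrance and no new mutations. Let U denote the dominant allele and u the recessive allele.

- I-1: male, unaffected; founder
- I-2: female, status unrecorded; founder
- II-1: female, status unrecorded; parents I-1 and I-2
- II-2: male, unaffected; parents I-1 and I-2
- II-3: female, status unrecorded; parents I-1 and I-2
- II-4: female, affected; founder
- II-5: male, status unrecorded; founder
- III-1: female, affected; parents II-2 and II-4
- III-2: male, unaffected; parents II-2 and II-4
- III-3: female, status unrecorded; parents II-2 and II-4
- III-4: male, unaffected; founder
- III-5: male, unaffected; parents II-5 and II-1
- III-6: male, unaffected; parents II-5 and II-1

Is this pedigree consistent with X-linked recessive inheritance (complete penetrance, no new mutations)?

No

Under X-linked recessive, III-1 (affected, female) cannot arise from II-2 (unaffected) × II-4 (affected).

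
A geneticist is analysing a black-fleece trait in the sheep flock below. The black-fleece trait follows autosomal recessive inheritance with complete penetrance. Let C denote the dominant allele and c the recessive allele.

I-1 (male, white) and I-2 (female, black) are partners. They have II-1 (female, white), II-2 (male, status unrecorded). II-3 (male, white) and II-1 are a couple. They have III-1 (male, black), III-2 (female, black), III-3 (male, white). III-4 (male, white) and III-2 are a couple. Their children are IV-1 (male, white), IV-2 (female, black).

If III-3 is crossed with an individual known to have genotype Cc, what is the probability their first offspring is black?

1/6

II-3 is white so carries C and passed c to III-1 (cc), so II-3 is Cc.
II-1 is white so carries C and received c from I-2 (cc), so II-1 is Cc.
III-3 is a white offspring of II-3 (Cc) × II-1 (Cc), whose cross gives 1/4 CC : 1/2 Cc : 1/4 cc; conditioning on being white, III-3 is CC with probability 1/3, Cc with probability 2/3.
Summing over parental genotype combinations, P(offspring is black) = 2/3·1/4 = 1/6.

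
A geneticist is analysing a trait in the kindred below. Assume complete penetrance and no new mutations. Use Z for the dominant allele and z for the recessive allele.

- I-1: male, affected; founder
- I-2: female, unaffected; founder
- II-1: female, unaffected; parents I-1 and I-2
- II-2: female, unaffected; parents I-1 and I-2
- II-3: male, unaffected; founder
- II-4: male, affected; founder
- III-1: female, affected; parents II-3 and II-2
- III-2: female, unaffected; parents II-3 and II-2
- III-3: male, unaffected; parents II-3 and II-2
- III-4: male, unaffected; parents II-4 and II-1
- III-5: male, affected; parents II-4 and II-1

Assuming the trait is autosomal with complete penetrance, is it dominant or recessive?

II-3 and II-2 are both unaffected yet have an affected child III-1. Under dominance, an affected child requires at least one affected parent, so the trait cannot be dominant.

recessive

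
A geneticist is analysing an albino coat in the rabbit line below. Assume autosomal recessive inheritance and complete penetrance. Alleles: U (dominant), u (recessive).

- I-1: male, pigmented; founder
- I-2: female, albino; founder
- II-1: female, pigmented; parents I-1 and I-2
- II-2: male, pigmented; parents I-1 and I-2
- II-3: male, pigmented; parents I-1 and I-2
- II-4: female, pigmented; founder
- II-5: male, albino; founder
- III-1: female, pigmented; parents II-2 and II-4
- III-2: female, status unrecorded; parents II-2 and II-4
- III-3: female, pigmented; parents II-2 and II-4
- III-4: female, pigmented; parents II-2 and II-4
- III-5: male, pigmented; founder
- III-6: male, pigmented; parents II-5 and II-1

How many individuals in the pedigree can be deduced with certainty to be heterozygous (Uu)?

4

Obligate heterozygotes: II-1 is pigmented so carries U and received u from I-2 (uu), so II-1 is Uu; II-2 is pigmented so carries U and received u from I-2 (uu), so II-2 is Uu; II-3 is pigmented so carries U and received u from I-2 (uu), so II-3 is Uu; III-6 is pigmented so carries U and received u from II-5 (uu), so III-6 is Uu.
Every other individual is either homozygous by phenotype or has at least one consistent homozygous assignment, so the count is 4.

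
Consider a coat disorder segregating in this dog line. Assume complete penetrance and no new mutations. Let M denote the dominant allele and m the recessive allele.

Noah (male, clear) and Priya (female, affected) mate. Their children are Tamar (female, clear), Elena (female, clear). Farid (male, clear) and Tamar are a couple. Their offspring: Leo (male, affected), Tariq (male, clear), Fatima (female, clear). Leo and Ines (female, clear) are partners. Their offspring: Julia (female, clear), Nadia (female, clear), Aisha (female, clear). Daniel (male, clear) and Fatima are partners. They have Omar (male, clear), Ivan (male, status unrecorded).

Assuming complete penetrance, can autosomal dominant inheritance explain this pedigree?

Under autosomal dominant, Leo (affected, male) cannot arise from Farid (clear) × Tamar (clear).

No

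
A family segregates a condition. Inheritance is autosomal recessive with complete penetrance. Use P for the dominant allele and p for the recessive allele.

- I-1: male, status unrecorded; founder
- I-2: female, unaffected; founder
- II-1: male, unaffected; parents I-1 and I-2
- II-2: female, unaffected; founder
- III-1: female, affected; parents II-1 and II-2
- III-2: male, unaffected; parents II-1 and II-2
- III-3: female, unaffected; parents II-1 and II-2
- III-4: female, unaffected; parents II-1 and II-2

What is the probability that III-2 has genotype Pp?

2/3

II-1 is unaffected so carries P and passed p to III-1 (pp), so II-1 is Pp.
II-2 is unaffected so carries P and passed p to III-1 (pp), so II-2 is Pp.
Their cross gives offspring ratios 1/4 PP : 1/2 Pp : 1/4 pp. Conditioning on III-2 being unaffected, P(Pp) = 1/2 / 3/4 = 2/3.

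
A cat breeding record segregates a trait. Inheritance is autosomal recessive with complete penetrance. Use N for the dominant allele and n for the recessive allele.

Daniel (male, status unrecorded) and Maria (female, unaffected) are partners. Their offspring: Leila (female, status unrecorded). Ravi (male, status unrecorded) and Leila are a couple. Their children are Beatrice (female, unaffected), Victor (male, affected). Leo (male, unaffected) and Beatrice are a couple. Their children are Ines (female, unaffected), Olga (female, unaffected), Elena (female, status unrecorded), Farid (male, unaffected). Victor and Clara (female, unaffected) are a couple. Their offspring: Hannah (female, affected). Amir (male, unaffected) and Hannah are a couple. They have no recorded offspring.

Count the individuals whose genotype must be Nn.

Obligate heterozygotes: Clara is unaffected so carries N and passed n to Hannah (nn), so Clara is Nn.
Every other individual is either homozygous by phenotype or has at least one consistent homozygous assignment, so the count is 1.

1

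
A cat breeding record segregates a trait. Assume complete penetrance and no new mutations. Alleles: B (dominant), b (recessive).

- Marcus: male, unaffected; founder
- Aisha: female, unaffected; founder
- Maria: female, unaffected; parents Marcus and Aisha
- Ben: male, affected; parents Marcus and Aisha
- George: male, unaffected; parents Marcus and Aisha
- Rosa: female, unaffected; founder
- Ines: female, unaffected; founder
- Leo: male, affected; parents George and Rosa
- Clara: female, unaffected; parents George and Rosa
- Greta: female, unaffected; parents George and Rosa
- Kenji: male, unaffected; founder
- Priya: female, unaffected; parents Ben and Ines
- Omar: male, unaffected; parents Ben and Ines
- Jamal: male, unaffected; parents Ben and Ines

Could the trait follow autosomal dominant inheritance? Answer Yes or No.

No

Under autosomal dominant, Ben (affected, male) cannot arise from Marcus (unaffected) × Aisha (unaffected).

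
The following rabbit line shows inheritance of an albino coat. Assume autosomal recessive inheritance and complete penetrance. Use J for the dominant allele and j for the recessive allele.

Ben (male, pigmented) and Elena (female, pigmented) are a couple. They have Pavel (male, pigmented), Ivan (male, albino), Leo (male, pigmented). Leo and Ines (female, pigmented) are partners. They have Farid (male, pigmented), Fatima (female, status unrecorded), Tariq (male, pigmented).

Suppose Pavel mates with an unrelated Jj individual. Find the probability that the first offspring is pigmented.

Ben is pigmented so carries J and passed j to Ivan (jj), so Ben is Jj.
Elena is pigmented so carries J and passed j to Ivan (jj), so Elena is Jj.
Pavel is a pigmented offspring of Ben (Jj) × Elena (Jj), whose cross gives 1/4 JJ : 1/2 Jj : 1/4 jj; conditioning on being pigmented, Pavel is JJ with probability 1/3, Jj with probability 2/3.
Summing over parental genotype combinations, P(offspring is pigmented) = 1/3·1 + 2/3·3/4 = 5/6.

5/6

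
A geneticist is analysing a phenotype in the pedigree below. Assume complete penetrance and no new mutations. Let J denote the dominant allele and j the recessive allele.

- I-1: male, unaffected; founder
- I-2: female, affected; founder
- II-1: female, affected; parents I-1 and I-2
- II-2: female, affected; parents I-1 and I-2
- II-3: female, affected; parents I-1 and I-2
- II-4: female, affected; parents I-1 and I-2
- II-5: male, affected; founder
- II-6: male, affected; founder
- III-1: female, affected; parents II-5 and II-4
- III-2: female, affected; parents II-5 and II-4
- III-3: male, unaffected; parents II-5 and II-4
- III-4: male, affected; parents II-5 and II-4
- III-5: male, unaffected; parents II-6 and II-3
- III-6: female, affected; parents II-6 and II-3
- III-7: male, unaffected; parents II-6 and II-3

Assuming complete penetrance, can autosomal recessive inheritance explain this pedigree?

No

Under autosomal recessive, III-3 (unaffected, male) cannot arise from II-5 (affected) × II-4 (affected).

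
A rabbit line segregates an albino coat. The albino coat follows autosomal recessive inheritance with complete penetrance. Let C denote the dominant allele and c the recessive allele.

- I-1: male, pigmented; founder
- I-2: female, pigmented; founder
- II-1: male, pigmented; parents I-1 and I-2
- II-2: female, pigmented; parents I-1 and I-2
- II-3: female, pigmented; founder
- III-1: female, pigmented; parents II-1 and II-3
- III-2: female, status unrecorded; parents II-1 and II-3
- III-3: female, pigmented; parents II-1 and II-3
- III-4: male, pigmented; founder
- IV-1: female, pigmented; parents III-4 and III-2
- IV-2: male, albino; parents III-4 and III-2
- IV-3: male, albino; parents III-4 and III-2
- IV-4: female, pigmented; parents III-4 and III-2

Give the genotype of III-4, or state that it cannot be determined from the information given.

From phenotype alone, III-4 is CC or Cc.
III-4 is pigmented so carries C and passed c to IV-2 (cc), so III-4 is Cc.

Cc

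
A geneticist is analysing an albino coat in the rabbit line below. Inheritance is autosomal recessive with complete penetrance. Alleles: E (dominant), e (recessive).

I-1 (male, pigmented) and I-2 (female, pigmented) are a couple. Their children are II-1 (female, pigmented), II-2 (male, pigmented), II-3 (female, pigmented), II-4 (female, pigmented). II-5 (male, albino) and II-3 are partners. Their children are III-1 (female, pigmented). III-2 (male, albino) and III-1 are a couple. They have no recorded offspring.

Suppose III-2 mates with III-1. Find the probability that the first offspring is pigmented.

1/2

III-2 is albino, so III-2 is ee.
III-1 is pigmented so carries E and received e from II-5 (ee), so III-1 is Ee.
The cross gives 1/2 Ee : 1/2 ee, so P(offspring is pigmented) = 1/2.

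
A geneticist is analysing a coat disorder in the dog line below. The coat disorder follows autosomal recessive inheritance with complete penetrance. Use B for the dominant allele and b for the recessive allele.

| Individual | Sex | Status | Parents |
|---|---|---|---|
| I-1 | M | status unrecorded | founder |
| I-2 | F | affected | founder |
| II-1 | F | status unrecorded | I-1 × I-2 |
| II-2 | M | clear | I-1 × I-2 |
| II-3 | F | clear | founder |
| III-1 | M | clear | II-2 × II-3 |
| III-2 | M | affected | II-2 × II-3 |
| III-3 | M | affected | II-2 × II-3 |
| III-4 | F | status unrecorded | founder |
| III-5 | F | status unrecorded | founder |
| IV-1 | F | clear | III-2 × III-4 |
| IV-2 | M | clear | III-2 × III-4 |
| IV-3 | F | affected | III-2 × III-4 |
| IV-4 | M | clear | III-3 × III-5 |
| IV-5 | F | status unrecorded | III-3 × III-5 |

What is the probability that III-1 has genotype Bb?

2/3

II-2 is clear so carries B and received b from I-2 (bb), so II-2 is Bb.
II-3 is clear so carries B and passed b to III-2 (bb), so II-3 is Bb.
Their cross gives offspring ratios 1/4 BB : 1/2 Bb : 1/4 bb. Conditioning on III-1 being clear, P(Bb) = 1/2 / 3/4 = 2/3.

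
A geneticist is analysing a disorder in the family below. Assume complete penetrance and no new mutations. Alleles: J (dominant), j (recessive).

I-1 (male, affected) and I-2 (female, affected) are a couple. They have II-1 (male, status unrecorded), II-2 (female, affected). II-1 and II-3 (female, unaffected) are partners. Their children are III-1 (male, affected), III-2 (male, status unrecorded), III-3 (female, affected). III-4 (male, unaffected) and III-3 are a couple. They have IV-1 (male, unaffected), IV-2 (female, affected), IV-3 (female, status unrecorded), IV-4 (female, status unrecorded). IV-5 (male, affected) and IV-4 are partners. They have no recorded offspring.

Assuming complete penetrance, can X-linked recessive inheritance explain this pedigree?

Under X-linked recessive, IV-1 (unaffected, male) cannot arise from III-4 (unaffected) × III-3 (affected).

No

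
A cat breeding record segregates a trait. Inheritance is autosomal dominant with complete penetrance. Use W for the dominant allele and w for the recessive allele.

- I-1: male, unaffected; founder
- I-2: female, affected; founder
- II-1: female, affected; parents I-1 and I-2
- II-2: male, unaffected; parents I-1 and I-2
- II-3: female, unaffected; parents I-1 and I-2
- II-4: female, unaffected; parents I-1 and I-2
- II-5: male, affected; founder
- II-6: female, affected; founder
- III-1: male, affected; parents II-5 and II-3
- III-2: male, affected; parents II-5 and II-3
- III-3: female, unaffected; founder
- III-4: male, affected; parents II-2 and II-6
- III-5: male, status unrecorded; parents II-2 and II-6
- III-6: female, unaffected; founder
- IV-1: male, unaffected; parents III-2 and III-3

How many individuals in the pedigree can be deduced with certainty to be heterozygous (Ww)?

Obligate heterozygotes: I-2 is affected so carries W and passed w to II-2 (ww), so I-2 is Ww; II-1 is affected so carries W and received w from I-1 (ww), so II-1 is Ww; III-1 is affected so carries W and received w from II-3 (ww), so III-1 is Ww; III-2 is affected so carries W and received w from II-3 (ww), so III-2 is Ww; III-4 is affected so carries W and received w from II-2 (ww), so III-4 is Ww.
Every other individual is either homozygous by phenotype or has at least one consistent homozygous assignment, so the count is 5.

5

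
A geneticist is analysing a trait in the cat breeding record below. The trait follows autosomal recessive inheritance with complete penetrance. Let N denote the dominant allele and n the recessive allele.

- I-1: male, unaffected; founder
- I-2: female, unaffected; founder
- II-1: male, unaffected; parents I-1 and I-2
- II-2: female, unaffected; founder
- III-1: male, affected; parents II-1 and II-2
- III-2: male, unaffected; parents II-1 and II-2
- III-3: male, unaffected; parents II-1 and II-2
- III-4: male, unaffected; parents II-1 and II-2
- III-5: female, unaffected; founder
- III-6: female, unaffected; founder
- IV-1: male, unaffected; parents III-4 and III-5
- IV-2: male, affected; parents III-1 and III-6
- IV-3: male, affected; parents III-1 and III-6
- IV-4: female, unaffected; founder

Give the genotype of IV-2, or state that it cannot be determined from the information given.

IV-2 is affected, so IV-2 is nn.

nn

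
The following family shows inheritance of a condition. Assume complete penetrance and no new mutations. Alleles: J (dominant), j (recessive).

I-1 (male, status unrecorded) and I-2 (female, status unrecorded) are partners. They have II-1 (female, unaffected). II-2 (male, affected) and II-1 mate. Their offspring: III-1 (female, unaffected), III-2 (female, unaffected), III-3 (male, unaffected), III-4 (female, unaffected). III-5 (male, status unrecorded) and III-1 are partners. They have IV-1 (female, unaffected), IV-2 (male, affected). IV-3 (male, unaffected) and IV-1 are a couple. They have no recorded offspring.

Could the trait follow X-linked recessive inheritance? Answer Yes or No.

Yes

A consistent assignment under X-linked recessive exists: I-1 X^J Y, I-2 X^J X^J, II-1 X^J X^J, II-2 X^j Y, III-1 X^J X^j, III-2 X^J X^j, III-3 X^J Y, III-4 X^J X^j, III-5 X^J Y, IV-1 X^J X^J, IV-2 X^j Y, IV-3 X^J Y.
In this assignment every recorded phenotype matches its genotype and every non-founder's genotype is obtainable from its parents' genotypes, so the pedigree is consistent.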